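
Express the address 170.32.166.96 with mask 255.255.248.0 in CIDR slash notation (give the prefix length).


Binary: 11111111.11111111.11111000.00000000
Count leading 1s
Prefix: /21


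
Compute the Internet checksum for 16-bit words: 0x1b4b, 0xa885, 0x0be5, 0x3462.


Sum all words (with carry folding):
+ 0x1b4b = 0x1b4b
+ 0xa885 = 0xc3d0
+ 0x0be5 = 0xcfb5
+ 0x3462 = 0x0418
One's complement: ~0x0418
Checksum = 0xfbe7


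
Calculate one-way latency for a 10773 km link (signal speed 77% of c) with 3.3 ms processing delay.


Speed = 0.77 * 3e5 km/s = 231000 km/s
Propagation delay = 10773 / 231000 = 0.0466 s = 46.6364 ms
Processing delay = 3.3 ms
Total one-way latency = 49.9364 ms


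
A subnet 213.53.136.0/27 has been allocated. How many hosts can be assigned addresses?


Host bits = 32 - 27 = 5
Total addresses = 2^5 = 32
Usable = total - 2 (network and broadcast)
Usable hosts: 30


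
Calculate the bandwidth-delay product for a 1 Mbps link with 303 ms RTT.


BDP = bandwidth * RTT
= 1 Mbps * 303 ms
= 1 * 1e6 * 303 / 1000 bits
= 303000 bits
= 37875 bytes
= 36.9873 KB
BDP = 303000 bits (37875 bytes)


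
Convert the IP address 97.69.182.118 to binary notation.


97 = 01100001
69 = 01000101
182 = 10110110
118 = 01110110
Binary: 01100001.01000101.10110110.01110110


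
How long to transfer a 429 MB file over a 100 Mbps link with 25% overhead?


Effective throughput = 100 * (1 - 25/100) = 75 Mbps
File size in Mb = 429 * 8 = 3432 Mb
Time = 3432 / 75
Time = 45.76 seconds


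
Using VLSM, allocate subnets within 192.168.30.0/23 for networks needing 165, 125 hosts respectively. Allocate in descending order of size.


165 hosts -> /24 (254 usable): 192.168.30.0/24
125 hosts -> /25 (126 usable): 192.168.31.0/25
Allocation: 192.168.30.0/24 (165 hosts, 254 usable); 192.168.31.0/25 (125 hosts, 126 usable)


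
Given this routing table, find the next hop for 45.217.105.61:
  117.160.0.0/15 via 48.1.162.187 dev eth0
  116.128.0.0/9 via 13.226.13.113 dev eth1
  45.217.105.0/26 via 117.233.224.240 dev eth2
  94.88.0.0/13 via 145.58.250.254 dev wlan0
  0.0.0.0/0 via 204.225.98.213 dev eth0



Longest prefix match for 45.217.105.61:
  /15 117.160.0.0: no
  /9 116.128.0.0: no
  /26 45.217.105.0: MATCH
  /13 94.88.0.0: no
  /0 0.0.0.0: MATCH
Selected: next-hop 117.233.224.240 via eth2 (matched /26)


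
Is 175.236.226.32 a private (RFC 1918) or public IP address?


RFC 1918 private ranges:
  10.0.0.0/8 (10.0.0.0 - 10.255.255.255)
  172.16.0.0/12 (172.16.0.0 - 172.31.255.255)
  192.168.0.0/16 (192.168.0.0 - 192.168.255.255)
Public (not in any RFC 1918 range)


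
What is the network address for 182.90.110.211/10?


IP:   10110110.01011010.01101110.11010011
Mask: 11111111.11000000.00000000.00000000
AND operation:
Net:  10110110.01000000.00000000.00000000
Network: 182.64.0.0/10


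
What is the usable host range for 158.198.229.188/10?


Network: 158.192.0.0
Broadcast: 158.255.255.255
First usable = network + 1
Last usable = broadcast - 1
Range: 158.192.0.1 to 158.255.255.254


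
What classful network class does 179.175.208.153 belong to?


First octet: 179
Binary: 10110011
10xxxxxx -> Class B (128-191)
Class B, default mask 255.255.0.0 (/16)


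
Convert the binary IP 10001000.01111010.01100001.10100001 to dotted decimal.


10001000 = 136
01111010 = 122
01100001 = 97
10100001 = 161
IP: 136.122.97.161


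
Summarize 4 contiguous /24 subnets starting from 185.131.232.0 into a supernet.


Original prefix: /24
Number of subnets: 4 = 2^2
New prefix = 24 - 2 = 22
Supernet: 185.131.232.0/22


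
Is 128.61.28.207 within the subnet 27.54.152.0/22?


Subnet network: 27.54.152.0
Test IP AND mask: 128.61.28.0
No, 128.61.28.207 is not in 27.54.152.0/22


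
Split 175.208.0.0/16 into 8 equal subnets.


New prefix = 16 + 3 = 19
Each subnet has 8192 addresses
  175.208.0.0/19
  175.208.32.0/19
  175.208.64.0/19
  175.208.96.0/19
  175.208.128.0/19
  175.208.160.0/19
  175.208.192.0/19
  175.208.224.0/19
Subnets: 175.208.0.0/19, 175.208.32.0/19, 175.208.64.0/19, 175.208.96.0/19, 175.208.128.0/19, 175.208.160.0/19, 175.208.192.0/19, 175.208.224.0/19


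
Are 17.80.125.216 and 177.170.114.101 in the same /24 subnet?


Mask: 255.255.255.0
17.80.125.216 AND mask = 17.80.125.0
177.170.114.101 AND mask = 177.170.114.0
No, different subnets (17.80.125.0 vs 177.170.114.0)


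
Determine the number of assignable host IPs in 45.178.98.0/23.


Host bits = 32 - 23 = 9
Total addresses = 2^9 = 512
Usable = total - 2 (network and broadcast)
Usable hosts: 510


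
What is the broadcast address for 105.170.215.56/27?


Network: 105.170.215.32/27
Host bits = 5
Set all host bits to 1:
Broadcast: 105.170.215.63


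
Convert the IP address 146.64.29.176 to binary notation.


146 = 10010010
64 = 01000000
29 = 00011101
176 = 10110000
Binary: 10010010.01000000.00011101.10110000


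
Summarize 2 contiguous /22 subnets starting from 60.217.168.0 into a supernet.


Original prefix: /22
Number of subnets: 2 = 2^1
New prefix = 22 - 1 = 21
Supernet: 60.217.168.0/21


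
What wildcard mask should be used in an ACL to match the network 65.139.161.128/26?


Subnet mask: 255.255.255.192
Wildcard = 255.255.255.255 - subnet mask
255 - 255 = 0
255 - 255 = 0
255 - 255 = 0
255 - 192 = 63
Wildcard: 0.0.0.63


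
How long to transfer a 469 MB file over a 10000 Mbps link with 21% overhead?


Effective throughput = 10000 * (1 - 21/100) = 7900 Mbps
File size in Mb = 469 * 8 = 3752 Mb
Time = 3752 / 7900
Time = 0.4749 seconds


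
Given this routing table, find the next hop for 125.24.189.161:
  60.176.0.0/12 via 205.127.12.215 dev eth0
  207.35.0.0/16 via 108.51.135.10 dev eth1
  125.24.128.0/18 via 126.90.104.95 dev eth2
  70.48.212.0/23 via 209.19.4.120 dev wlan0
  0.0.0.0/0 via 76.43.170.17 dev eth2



Longest prefix match for 125.24.189.161:
  /12 60.176.0.0: no
  /16 207.35.0.0: no
  /18 125.24.128.0: MATCH
  /23 70.48.212.0: no
  /0 0.0.0.0: MATCH
Selected: next-hop 126.90.104.95 via eth2 (matched /18)


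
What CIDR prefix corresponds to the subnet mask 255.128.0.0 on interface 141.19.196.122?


Binary: 11111111.10000000.00000000.00000000
Count leading 1s
Prefix: /9


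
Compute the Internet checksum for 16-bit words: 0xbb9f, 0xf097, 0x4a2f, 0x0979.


Sum all words (with carry folding):
+ 0xbb9f = 0xbb9f
+ 0xf097 = 0xac37
+ 0x4a2f = 0xf666
+ 0x0979 = 0xffdf
One's complement: ~0xffdf
Checksum = 0x0020


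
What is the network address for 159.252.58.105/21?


IP:   10011111.11111100.00111010.01101001
Mask: 11111111.11111111.11111000.00000000
AND operation:
Net:  10011111.11111100.00111000.00000000
Network: 159.252.56.0/21


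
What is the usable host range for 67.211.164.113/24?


Network: 67.211.164.0
Broadcast: 67.211.164.255
First usable = network + 1
Last usable = broadcast - 1
Range: 67.211.164.1 to 67.211.164.254


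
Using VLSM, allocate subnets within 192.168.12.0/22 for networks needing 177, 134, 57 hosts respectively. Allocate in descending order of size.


177 hosts -> /24 (254 usable): 192.168.12.0/24
134 hosts -> /24 (254 usable): 192.168.13.0/24
57 hosts -> /26 (62 usable): 192.168.14.0/26
Allocation: 192.168.12.0/24 (177 hosts, 254 usable); 192.168.13.0/24 (134 hosts, 254 usable); 192.168.14.0/26 (57 hosts, 62 usable)


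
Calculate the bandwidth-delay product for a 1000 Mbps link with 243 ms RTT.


BDP = bandwidth * RTT
= 1000 Mbps * 243 ms
= 1000 * 1e6 * 243 / 1000 bits
= 243000000 bits
= 30375000 bytes
= 29663.0859 KB
BDP = 243000000 bits (30375000 bytes)


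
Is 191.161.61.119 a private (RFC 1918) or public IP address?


RFC 1918 private ranges:
  10.0.0.0/8 (10.0.0.0 - 10.255.255.255)
  172.16.0.0/12 (172.16.0.0 - 172.31.255.255)
  192.168.0.0/16 (192.168.0.0 - 192.168.255.255)
Public (not in any RFC 1918 range)


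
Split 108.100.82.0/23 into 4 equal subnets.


New prefix = 23 + 2 = 25
Each subnet has 128 addresses
  108.100.82.0/25
  108.100.82.128/25
  108.100.83.0/25
  108.100.83.128/25
Subnets: 108.100.82.0/25, 108.100.82.128/25, 108.100.83.0/25, 108.100.83.128/25


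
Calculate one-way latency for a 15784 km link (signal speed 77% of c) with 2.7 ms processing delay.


Speed = 0.77 * 3e5 km/s = 231000 km/s
Propagation delay = 15784 / 231000 = 0.0683 s = 68.329 ms
Processing delay = 2.7 ms
Total one-way latency = 71.029 ms


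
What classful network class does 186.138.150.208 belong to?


First octet: 186
Binary: 10111010
10xxxxxx -> Class B (128-191)
Class B, default mask 255.255.0.0 (/16)


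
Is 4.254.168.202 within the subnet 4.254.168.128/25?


Subnet network: 4.254.168.128
Test IP AND mask: 4.254.168.128
Yes, 4.254.168.202 is in 4.254.168.128/25


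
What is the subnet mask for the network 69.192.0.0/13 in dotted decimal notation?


/13 means 13 network bits, 19 host bits
Binary: 11111111111110000000000000000000
Mask: 255.248.0.0


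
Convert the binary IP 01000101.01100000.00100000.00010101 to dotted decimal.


01000101 = 69
01100000 = 96
00100000 = 32
00010101 = 21
IP: 69.96.32.21


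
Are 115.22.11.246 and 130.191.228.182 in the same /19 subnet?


Mask: 255.255.224.0
115.22.11.246 AND mask = 115.22.0.0
130.191.228.182 AND mask = 130.191.224.0
No, different subnets (115.22.0.0 vs 130.191.224.0)


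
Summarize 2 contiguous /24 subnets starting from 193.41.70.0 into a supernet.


Original prefix: /24
Number of subnets: 2 = 2^1
New prefix = 24 - 1 = 23
Supernet: 193.41.70.0/23


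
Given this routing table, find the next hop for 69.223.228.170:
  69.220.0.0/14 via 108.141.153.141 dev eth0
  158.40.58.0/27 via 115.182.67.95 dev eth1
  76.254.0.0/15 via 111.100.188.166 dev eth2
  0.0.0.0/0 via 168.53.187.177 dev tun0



Longest prefix match for 69.223.228.170:
  /14 69.220.0.0: MATCH
  /27 158.40.58.0: no
  /15 76.254.0.0: no
  /0 0.0.0.0: MATCH
Selected: next-hop 108.141.153.141 via eth0 (matched /14)


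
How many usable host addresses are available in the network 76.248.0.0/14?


Host bits = 32 - 14 = 18
Total addresses = 2^18 = 262144
Usable = total - 2 (network and broadcast)
Usable hosts: 262142


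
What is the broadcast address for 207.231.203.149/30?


Network: 207.231.203.148/30
Host bits = 2
Set all host bits to 1:
Broadcast: 207.231.203.151


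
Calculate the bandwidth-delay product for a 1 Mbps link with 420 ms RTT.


BDP = bandwidth * RTT
= 1 Mbps * 420 ms
= 1 * 1e6 * 420 / 1000 bits
= 420000 bits
= 52500 bytes
= 51.2695 KB
BDP = 420000 bits (52500 bytes)


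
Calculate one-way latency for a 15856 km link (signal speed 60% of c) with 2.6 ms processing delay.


Speed = 0.6 * 3e5 km/s = 180000 km/s
Propagation delay = 15856 / 180000 = 0.0881 s = 88.0889 ms
Processing delay = 2.6 ms
Total one-way latency = 90.6889 ms


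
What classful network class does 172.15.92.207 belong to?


First octet: 172
Binary: 10101100
10xxxxxx -> Class B (128-191)
Class B, default mask 255.255.0.0 (/16)


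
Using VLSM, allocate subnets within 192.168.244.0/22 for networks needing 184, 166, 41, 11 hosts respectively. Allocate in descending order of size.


184 hosts -> /24 (254 usable): 192.168.244.0/24
166 hosts -> /24 (254 usable): 192.168.245.0/24
41 hosts -> /26 (62 usable): 192.168.246.0/26
11 hosts -> /28 (14 usable): 192.168.246.64/28
Allocation: 192.168.244.0/24 (184 hosts, 254 usable); 192.168.245.0/24 (166 hosts, 254 usable); 192.168.246.0/26 (41 hosts, 62 usable); 192.168.246.64/28 (11 hosts, 14 usable)


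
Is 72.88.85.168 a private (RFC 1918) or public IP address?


RFC 1918 private ranges:
  10.0.0.0/8 (10.0.0.0 - 10.255.255.255)
  172.16.0.0/12 (172.16.0.0 - 172.31.255.255)
  192.168.0.0/16 (192.168.0.0 - 192.168.255.255)
Public (not in any RFC 1918 range)


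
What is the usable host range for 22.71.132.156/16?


Network: 22.71.0.0
Broadcast: 22.71.255.255
First usable = network + 1
Last usable = broadcast - 1
Range: 22.71.0.1 to 22.71.255.254


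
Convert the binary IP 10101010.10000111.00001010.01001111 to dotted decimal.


10101010 = 170
10000111 = 135
00001010 = 10
01001111 = 79
IP: 170.135.10.79


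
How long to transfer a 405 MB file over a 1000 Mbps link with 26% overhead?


Effective throughput = 1000 * (1 - 26/100) = 740 Mbps
File size in Mb = 405 * 8 = 3240 Mb
Time = 3240 / 740
Time = 4.3784 seconds


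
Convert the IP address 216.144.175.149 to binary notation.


216 = 11011000
144 = 10010000
175 = 10101111
149 = 10010101
Binary: 11011000.10010000.10101111.10010101


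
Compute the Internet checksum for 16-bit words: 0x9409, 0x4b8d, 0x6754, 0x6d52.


Sum all words (with carry folding):
+ 0x9409 = 0x9409
+ 0x4b8d = 0xdf96
+ 0x6754 = 0x46eb
+ 0x6d52 = 0xb43d
One's complement: ~0xb43d
Checksum = 0x4bc2


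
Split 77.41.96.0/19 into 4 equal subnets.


New prefix = 19 + 2 = 21
Each subnet has 2048 addresses
  77.41.96.0/21
  77.41.104.0/21
  77.41.112.0/21
  77.41.120.0/21
Subnets: 77.41.96.0/21, 77.41.104.0/21, 77.41.112.0/21, 77.41.120.0/21


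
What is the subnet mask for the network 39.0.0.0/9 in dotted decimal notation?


/9 means 9 network bits, 23 host bits
Binary: 11111111100000000000000000000000
Mask: 255.128.0.0


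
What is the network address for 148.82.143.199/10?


IP:   10010100.01010010.10001111.11000111
Mask: 11111111.11000000.00000000.00000000
AND operation:
Net:  10010100.01000000.00000000.00000000
Network: 148.64.0.0/10


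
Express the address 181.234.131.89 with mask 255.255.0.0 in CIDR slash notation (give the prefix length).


Binary: 11111111.11111111.00000000.00000000
Count leading 1s
Prefix: /16


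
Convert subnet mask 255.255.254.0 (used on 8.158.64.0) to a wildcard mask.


Subnet mask: 255.255.254.0
Wildcard = 255.255.255.255 - subnet mask
255 - 255 = 0
255 - 255 = 0
255 - 254 = 1
255 - 0 = 255
Wildcard: 0.0.1.255


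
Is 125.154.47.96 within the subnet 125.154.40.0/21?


Subnet network: 125.154.40.0
Test IP AND mask: 125.154.40.0
Yes, 125.154.47.96 is in 125.154.40.0/21


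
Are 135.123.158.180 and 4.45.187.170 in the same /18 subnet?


Mask: 255.255.192.0
135.123.158.180 AND mask = 135.123.128.0
4.45.187.170 AND mask = 4.45.128.0
No, different subnets (135.123.128.0 vs 4.45.128.0)


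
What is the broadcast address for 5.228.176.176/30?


Network: 5.228.176.176/30
Host bits = 2
Set all host bits to 1:
Broadcast: 5.228.176.179


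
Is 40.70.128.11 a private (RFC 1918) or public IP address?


RFC 1918 private ranges:
  10.0.0.0/8 (10.0.0.0 - 10.255.255.255)
  172.16.0.0/12 (172.16.0.0 - 172.31.255.255)
  192.168.0.0/16 (192.168.0.0 - 192.168.255.255)
Public (not in any RFC 1918 range)


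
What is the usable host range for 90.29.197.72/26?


Network: 90.29.197.64
Broadcast: 90.29.197.127
First usable = network + 1
Last usable = broadcast - 1
Range: 90.29.197.65 to 90.29.197.126


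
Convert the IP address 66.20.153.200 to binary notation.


66 = 01000010
20 = 00010100
153 = 10011001
200 = 11001000
Binary: 01000010.00010100.10011001.11001000


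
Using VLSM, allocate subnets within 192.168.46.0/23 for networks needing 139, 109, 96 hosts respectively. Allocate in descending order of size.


139 hosts -> /24 (254 usable): 192.168.46.0/24
109 hosts -> /25 (126 usable): 192.168.47.0/25
96 hosts -> /25 (126 usable): 192.168.47.128/25
Allocation: 192.168.46.0/24 (139 hosts, 254 usable); 192.168.47.0/25 (109 hosts, 126 usable); 192.168.47.128/25 (96 hosts, 126 usable)


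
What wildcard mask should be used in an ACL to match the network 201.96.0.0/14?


Subnet mask: 255.252.0.0
Wildcard = 255.255.255.255 - subnet mask
255 - 255 = 0
255 - 252 = 3
255 - 0 = 255
255 - 0 = 255
Wildcard: 0.3.255.255


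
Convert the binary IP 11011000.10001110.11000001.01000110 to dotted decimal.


11011000 = 216
10001110 = 142
11000001 = 193
01000110 = 70
IP: 216.142.193.70


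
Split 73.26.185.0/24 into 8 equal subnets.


New prefix = 24 + 3 = 27
Each subnet has 32 addresses
  73.26.185.0/27
  73.26.185.32/27
  73.26.185.64/27
  73.26.185.96/27
  73.26.185.128/27
  73.26.185.160/27
  73.26.185.192/27
  73.26.185.224/27
Subnets: 73.26.185.0/27, 73.26.185.32/27, 73.26.185.64/27, 73.26.185.96/27, 73.26.185.128/27, 73.26.185.160/27, 73.26.185.192/27, 73.26.185.224/27


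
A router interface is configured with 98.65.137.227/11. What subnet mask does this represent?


/11 means 11 network bits, 21 host bits
Binary: 11111111111000000000000000000000
Mask: 255.224.0.0


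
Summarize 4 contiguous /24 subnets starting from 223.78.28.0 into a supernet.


Original prefix: /24
Number of subnets: 4 = 2^2
New prefix = 24 - 2 = 22
Supernet: 223.78.28.0/22


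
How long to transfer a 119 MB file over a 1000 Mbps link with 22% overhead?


Effective throughput = 1000 * (1 - 22/100) = 780 Mbps
File size in Mb = 119 * 8 = 952 Mb
Time = 952 / 780
Time = 1.2205 seconds


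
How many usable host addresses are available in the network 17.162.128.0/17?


Host bits = 32 - 17 = 15
Total addresses = 2^15 = 32768
Usable = total - 2 (network and broadcast)
Usable hosts: 32766


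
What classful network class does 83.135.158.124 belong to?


First octet: 83
Binary: 01010011
0xxxxxxx -> Class A (1-126)
Class A, default mask 255.0.0.0 (/8)


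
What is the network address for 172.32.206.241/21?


IP:   10101100.00100000.11001110.11110001
Mask: 11111111.11111111.11111000.00000000
AND operation:
Net:  10101100.00100000.11001000.00000000
Network: 172.32.200.0/21


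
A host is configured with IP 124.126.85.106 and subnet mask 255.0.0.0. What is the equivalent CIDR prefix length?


Binary: 11111111.00000000.00000000.00000000
Count leading 1s
Prefix: /8


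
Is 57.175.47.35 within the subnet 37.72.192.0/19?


Subnet network: 37.72.192.0
Test IP AND mask: 57.175.32.0
No, 57.175.47.35 is not in 37.72.192.0/19


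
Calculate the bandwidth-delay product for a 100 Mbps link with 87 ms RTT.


BDP = bandwidth * RTT
= 100 Mbps * 87 ms
= 100 * 1e6 * 87 / 1000 bits
= 8700000 bits
= 1087500 bytes
= 1062.0117 KB
BDP = 8700000 bits (1087500 bytes)


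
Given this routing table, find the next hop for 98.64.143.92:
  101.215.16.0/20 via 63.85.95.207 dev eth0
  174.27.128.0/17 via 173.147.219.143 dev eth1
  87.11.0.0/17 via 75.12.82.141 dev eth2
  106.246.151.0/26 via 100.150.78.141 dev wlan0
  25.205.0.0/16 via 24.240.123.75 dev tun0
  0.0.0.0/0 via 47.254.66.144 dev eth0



Longest prefix match for 98.64.143.92:
  /20 101.215.16.0: no
  /17 174.27.128.0: no
  /17 87.11.0.0: no
  /26 106.246.151.0: no
  /16 25.205.0.0: no
  /0 0.0.0.0: MATCH
Selected: next-hop 47.254.66.144 via eth0 (matched /0)


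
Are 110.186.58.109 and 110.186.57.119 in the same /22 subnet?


Mask: 255.255.252.0
110.186.58.109 AND mask = 110.186.56.0
110.186.57.119 AND mask = 110.186.56.0
Yes, same subnet (110.186.56.0)


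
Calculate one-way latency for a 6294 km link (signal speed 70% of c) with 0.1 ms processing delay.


Speed = 0.7 * 3e5 km/s = 210000 km/s
Propagation delay = 6294 / 210000 = 0.03 s = 29.9714 ms
Processing delay = 0.1 ms
Total one-way latency = 30.0714 ms


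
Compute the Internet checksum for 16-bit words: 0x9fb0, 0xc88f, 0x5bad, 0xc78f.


Sum all words (with carry folding):
+ 0x9fb0 = 0x9fb0
+ 0xc88f = 0x6840
+ 0x5bad = 0xc3ed
+ 0xc78f = 0x8b7d
One's complement: ~0x8b7d
Checksum = 0x7482


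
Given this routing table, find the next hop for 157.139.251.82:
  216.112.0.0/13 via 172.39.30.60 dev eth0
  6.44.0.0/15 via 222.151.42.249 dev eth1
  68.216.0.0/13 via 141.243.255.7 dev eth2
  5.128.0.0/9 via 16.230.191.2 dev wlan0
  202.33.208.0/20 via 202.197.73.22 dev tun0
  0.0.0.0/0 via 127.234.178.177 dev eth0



Longest prefix match for 157.139.251.82:
  /13 216.112.0.0: no
  /15 6.44.0.0: no
  /13 68.216.0.0: no
  /9 5.128.0.0: no
  /20 202.33.208.0: no
  /0 0.0.0.0: MATCH
Selected: next-hop 127.234.178.177 via eth0 (matched /0)


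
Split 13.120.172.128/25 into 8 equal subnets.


New prefix = 25 + 3 = 28
Each subnet has 16 addresses
  13.120.172.128/28
  13.120.172.144/28
  13.120.172.160/28
  13.120.172.176/28
  13.120.172.192/28
  13.120.172.208/28
  13.120.172.224/28
  13.120.172.240/28
Subnets: 13.120.172.128/28, 13.120.172.144/28, 13.120.172.160/28, 13.120.172.176/28, 13.120.172.192/28, 13.120.172.208/28, 13.120.172.224/28, 13.120.172.240/28


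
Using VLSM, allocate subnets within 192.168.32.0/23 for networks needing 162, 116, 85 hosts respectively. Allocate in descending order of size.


162 hosts -> /24 (254 usable): 192.168.32.0/24
116 hosts -> /25 (126 usable): 192.168.33.0/25
85 hosts -> /25 (126 usable): 192.168.33.128/25
Allocation: 192.168.32.0/24 (162 hosts, 254 usable); 192.168.33.0/25 (116 hosts, 126 usable); 192.168.33.128/25 (85 hosts, 126 usable)


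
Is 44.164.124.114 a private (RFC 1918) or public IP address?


RFC 1918 private ranges:
  10.0.0.0/8 (10.0.0.0 - 10.255.255.255)
  172.16.0.0/12 (172.16.0.0 - 172.31.255.255)
  192.168.0.0/16 (192.168.0.0 - 192.168.255.255)
Public (not in any RFC 1918 range)


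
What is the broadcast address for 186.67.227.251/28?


Network: 186.67.227.240/28
Host bits = 4
Set all host bits to 1:
Broadcast: 186.67.227.255


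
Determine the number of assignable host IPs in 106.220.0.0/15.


Host bits = 32 - 15 = 17
Total addresses = 2^17 = 131072
Usable = total - 2 (network and broadcast)
Usable hosts: 131070


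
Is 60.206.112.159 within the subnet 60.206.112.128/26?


Subnet network: 60.206.112.128
Test IP AND mask: 60.206.112.128
Yes, 60.206.112.159 is in 60.206.112.128/26


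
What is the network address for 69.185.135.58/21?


IP:   01000101.10111001.10000111.00111010
Mask: 11111111.11111111.11111000.00000000
AND operation:
Net:  01000101.10111001.10000000.00000000
Network: 69.185.128.0/21


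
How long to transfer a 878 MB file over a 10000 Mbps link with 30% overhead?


Effective throughput = 10000 * (1 - 30/100) = 7000 Mbps
File size in Mb = 878 * 8 = 7024 Mb
Time = 7024 / 7000
Time = 1.0034 seconds


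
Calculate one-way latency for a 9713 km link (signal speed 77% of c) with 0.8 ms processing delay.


Speed = 0.77 * 3e5 km/s = 231000 km/s
Propagation delay = 9713 / 231000 = 0.042 s = 42.0476 ms
Processing delay = 0.8 ms
Total one-way latency = 42.8476 ms


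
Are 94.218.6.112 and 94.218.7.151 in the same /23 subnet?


Mask: 255.255.254.0
94.218.6.112 AND mask = 94.218.6.0
94.218.7.151 AND mask = 94.218.6.0
Yes, same subnet (94.218.6.0)


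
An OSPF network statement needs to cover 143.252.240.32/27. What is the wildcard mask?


Subnet mask: 255.255.255.224
Wildcard = 255.255.255.255 - subnet mask
255 - 255 = 0
255 - 255 = 0
255 - 255 = 0
255 - 224 = 31
Wildcard: 0.0.0.31


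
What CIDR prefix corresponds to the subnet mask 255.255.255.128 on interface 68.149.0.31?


Binary: 11111111.11111111.11111111.10000000
Count leading 1s
Prefix: /25


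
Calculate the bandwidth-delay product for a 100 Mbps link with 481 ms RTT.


BDP = bandwidth * RTT
= 100 Mbps * 481 ms
= 100 * 1e6 * 481 / 1000 bits
= 48100000 bits
= 6012500 bytes
= 5871.582 KB
BDP = 48100000 bits (6012500 bytes)


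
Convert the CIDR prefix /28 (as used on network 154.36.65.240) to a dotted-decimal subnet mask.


/28 means 28 network bits, 4 host bits
Binary: 11111111111111111111111111110000
Mask: 255.255.255.240


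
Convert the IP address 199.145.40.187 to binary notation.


199 = 11000111
145 = 10010001
40 = 00101000
187 = 10111011
Binary: 11000111.10010001.00101000.10111011


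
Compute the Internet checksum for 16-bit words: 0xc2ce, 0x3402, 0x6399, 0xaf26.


Sum all words (with carry folding):
+ 0xc2ce = 0xc2ce
+ 0x3402 = 0xf6d0
+ 0x6399 = 0x5a6a
+ 0xaf26 = 0x0991
One's complement: ~0x0991
Checksum = 0xf66e


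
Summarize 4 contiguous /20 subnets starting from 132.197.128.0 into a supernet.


Original prefix: /20
Number of subnets: 4 = 2^2
New prefix = 20 - 2 = 18
Supernet: 132.197.128.0/18


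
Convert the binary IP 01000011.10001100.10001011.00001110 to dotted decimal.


01000011 = 67
10001100 = 140
10001011 = 139
00001110 = 14
IP: 67.140.139.14


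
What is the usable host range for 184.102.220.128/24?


Network: 184.102.220.0
Broadcast: 184.102.220.255
First usable = network + 1
Last usable = broadcast - 1
Range: 184.102.220.1 to 184.102.220.254


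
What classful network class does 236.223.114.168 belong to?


First octet: 236
Binary: 11101100
1110xxxx -> Class D (224-239)
Class D (multicast), default mask N/A


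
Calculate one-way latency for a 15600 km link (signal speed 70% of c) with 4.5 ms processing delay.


Speed = 0.7 * 3e5 km/s = 210000 km/s
Propagation delay = 15600 / 210000 = 0.0743 s = 74.2857 ms
Processing delay = 4.5 ms
Total one-way latency = 78.7857 ms


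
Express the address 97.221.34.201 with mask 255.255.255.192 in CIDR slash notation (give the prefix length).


Binary: 11111111.11111111.11111111.11000000
Count leading 1s
Prefix: /26


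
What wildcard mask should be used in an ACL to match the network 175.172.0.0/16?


Subnet mask: 255.255.0.0
Wildcard = 255.255.255.255 - subnet mask
255 - 255 = 0
255 - 255 = 0
255 - 0 = 255
255 - 0 = 255
Wildcard: 0.0.255.255


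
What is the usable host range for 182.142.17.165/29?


Network: 182.142.17.160
Broadcast: 182.142.17.167
First usable = network + 1
Last usable = broadcast - 1
Range: 182.142.17.161 to 182.142.17.166


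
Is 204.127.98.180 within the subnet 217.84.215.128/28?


Subnet network: 217.84.215.128
Test IP AND mask: 204.127.98.176
No, 204.127.98.180 is not in 217.84.215.128/28


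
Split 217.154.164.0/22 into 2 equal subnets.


New prefix = 22 + 1 = 23
Each subnet has 512 addresses
  217.154.164.0/23
  217.154.166.0/23
Subnets: 217.154.164.0/23, 217.154.166.0/23


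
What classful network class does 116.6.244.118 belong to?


First octet: 116
Binary: 01110100
0xxxxxxx -> Class A (1-126)
Class A, default mask 255.0.0.0 (/8)


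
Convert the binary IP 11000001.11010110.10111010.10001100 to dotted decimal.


11000001 = 193
11010110 = 214
10111010 = 186
10001100 = 140
IP: 193.214.186.140


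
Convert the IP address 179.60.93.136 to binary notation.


179 = 10110011
60 = 00111100
93 = 01011101
136 = 10001000
Binary: 10110011.00111100.01011101.10001000


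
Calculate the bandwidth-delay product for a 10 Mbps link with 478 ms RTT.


BDP = bandwidth * RTT
= 10 Mbps * 478 ms
= 10 * 1e6 * 478 / 1000 bits
= 4780000 bits
= 597500 bytes
= 583.4961 KB
BDP = 4780000 bits (597500 bytes)


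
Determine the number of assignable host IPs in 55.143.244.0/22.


Host bits = 32 - 22 = 10
Total addresses = 2^10 = 1024
Usable = total - 2 (network and broadcast)
Usable hosts: 1022


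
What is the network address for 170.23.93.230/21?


IP:   10101010.00010111.01011101.11100110
Mask: 11111111.11111111.11111000.00000000
AND operation:
Net:  10101010.00010111.01011000.00000000
Network: 170.23.88.0/21


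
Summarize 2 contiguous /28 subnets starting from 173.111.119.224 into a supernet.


Original prefix: /28
Number of subnets: 2 = 2^1
New prefix = 28 - 1 = 27
Supernet: 173.111.119.224/27


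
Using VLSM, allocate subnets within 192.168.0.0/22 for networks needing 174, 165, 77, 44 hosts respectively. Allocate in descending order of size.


174 hosts -> /24 (254 usable): 192.168.0.0/24
165 hosts -> /24 (254 usable): 192.168.1.0/24
77 hosts -> /25 (126 usable): 192.168.2.0/25
44 hosts -> /26 (62 usable): 192.168.2.128/26
Allocation: 192.168.0.0/24 (174 hosts, 254 usable); 192.168.1.0/24 (165 hosts, 254 usable); 192.168.2.0/25 (77 hosts, 126 usable); 192.168.2.128/26 (44 hosts, 62 usable)


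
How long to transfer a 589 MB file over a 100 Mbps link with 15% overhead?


Effective throughput = 100 * (1 - 15/100) = 85 Mbps
File size in Mb = 589 * 8 = 4712 Mb
Time = 4712 / 85
Time = 55.4353 seconds


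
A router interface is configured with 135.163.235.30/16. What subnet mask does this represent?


/16 means 16 network bits, 16 host bits
Binary: 11111111111111110000000000000000
Mask: 255.255.0.0


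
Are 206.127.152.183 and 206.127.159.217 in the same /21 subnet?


Mask: 255.255.248.0
206.127.152.183 AND mask = 206.127.152.0
206.127.159.217 AND mask = 206.127.152.0
Yes, same subnet (206.127.152.0)


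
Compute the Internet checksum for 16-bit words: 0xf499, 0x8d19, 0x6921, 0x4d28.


Sum all words (with carry folding):
+ 0xf499 = 0xf499
+ 0x8d19 = 0x81b3
+ 0x6921 = 0xead4
+ 0x4d28 = 0x37fd
One's complement: ~0x37fd
Checksum = 0xc802


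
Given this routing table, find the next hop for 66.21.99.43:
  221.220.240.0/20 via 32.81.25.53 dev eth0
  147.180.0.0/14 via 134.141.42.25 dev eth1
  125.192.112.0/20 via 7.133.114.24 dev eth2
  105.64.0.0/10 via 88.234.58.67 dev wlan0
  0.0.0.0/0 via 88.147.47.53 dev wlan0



Longest prefix match for 66.21.99.43:
  /20 221.220.240.0: no
  /14 147.180.0.0: no
  /20 125.192.112.0: no
  /10 105.64.0.0: no
  /0 0.0.0.0: MATCH
Selected: next-hop 88.147.47.53 via wlan0 (matched /0)


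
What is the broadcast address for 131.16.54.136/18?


Network: 131.16.0.0/18
Host bits = 14
Set all host bits to 1:
Broadcast: 131.16.63.255


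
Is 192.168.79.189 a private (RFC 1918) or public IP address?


RFC 1918 private ranges:
  10.0.0.0/8 (10.0.0.0 - 10.255.255.255)
  172.16.0.0/12 (172.16.0.0 - 172.31.255.255)
  192.168.0.0/16 (192.168.0.0 - 192.168.255.255)
Private (in 192.168.0.0/16)


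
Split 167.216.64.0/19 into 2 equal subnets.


New prefix = 19 + 1 = 20
Each subnet has 4096 addresses
  167.216.64.0/20
  167.216.80.0/20
Subnets: 167.216.64.0/20, 167.216.80.0/20


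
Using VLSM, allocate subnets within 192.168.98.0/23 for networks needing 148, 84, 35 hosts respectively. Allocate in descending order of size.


148 hosts -> /24 (254 usable): 192.168.98.0/24
84 hosts -> /25 (126 usable): 192.168.99.0/25
35 hosts -> /26 (62 usable): 192.168.99.128/26
Allocation: 192.168.98.0/24 (148 hosts, 254 usable); 192.168.99.0/25 (84 hosts, 126 usable); 192.168.99.128/26 (35 hosts, 62 usable)


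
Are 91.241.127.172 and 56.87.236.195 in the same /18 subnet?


Mask: 255.255.192.0
91.241.127.172 AND mask = 91.241.64.0
56.87.236.195 AND mask = 56.87.192.0
No, different subnets (91.241.64.0 vs 56.87.192.0)


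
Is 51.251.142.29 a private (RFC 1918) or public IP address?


RFC 1918 private ranges:
  10.0.0.0/8 (10.0.0.0 - 10.255.255.255)
  172.16.0.0/12 (172.16.0.0 - 172.31.255.255)
  192.168.0.0/16 (192.168.0.0 - 192.168.255.255)
Public (not in any RFC 1918 range)


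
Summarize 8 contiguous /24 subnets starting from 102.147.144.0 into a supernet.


Original prefix: /24
Number of subnets: 8 = 2^3
New prefix = 24 - 3 = 21
Supernet: 102.147.144.0/21


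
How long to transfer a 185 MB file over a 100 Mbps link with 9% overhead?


Effective throughput = 100 * (1 - 9/100) = 91 Mbps
File size in Mb = 185 * 8 = 1480 Mb
Time = 1480 / 91
Time = 16.2637 seconds


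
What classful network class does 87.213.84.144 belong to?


First octet: 87
Binary: 01010111
0xxxxxxx -> Class A (1-126)
Class A, default mask 255.0.0.0 (/8)


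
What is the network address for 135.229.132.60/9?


IP:   10000111.11100101.10000100.00111100
Mask: 11111111.10000000.00000000.00000000
AND operation:
Net:  10000111.10000000.00000000.00000000
Network: 135.128.0.0/9


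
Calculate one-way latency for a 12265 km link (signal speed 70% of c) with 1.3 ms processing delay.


Speed = 0.7 * 3e5 km/s = 210000 km/s
Propagation delay = 12265 / 210000 = 0.0584 s = 58.4048 ms
Processing delay = 1.3 ms
Total one-way latency = 59.7048 ms


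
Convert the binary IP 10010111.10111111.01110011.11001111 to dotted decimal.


10010111 = 151
10111111 = 191
01110011 = 115
11001111 = 207
IP: 151.191.115.207


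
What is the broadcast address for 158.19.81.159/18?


Network: 158.19.64.0/18
Host bits = 14
Set all host bits to 1:
Broadcast: 158.19.127.255


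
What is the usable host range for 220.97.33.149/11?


Network: 220.96.0.0
Broadcast: 220.127.255.255
First usable = network + 1
Last usable = broadcast - 1
Range: 220.96.0.1 to 220.127.255.254


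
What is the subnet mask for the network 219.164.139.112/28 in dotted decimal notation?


/28 means 28 network bits, 4 host bits
Binary: 11111111111111111111111111110000
Mask: 255.255.255.240


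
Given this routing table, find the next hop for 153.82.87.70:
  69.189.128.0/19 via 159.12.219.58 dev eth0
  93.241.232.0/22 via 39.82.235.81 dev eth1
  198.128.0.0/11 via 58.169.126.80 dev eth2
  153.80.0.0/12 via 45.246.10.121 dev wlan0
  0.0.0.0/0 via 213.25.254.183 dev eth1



Longest prefix match for 153.82.87.70:
  /19 69.189.128.0: no
  /22 93.241.232.0: no
  /11 198.128.0.0: no
  /12 153.80.0.0: MATCH
  /0 0.0.0.0: MATCH
Selected: next-hop 45.246.10.121 via wlan0 (matched /12)


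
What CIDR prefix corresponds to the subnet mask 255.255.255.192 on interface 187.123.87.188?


Binary: 11111111.11111111.11111111.11000000
Count leading 1s
Prefix: /26


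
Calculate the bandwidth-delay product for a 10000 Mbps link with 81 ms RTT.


BDP = bandwidth * RTT
= 10000 Mbps * 81 ms
= 10000 * 1e6 * 81 / 1000 bits
= 810000000 bits
= 101250000 bytes
= 98876.9531 KB
BDP = 810000000 bits (101250000 bytes)


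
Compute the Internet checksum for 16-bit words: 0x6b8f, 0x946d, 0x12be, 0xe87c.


Sum all words (with carry folding):
+ 0x6b8f = 0x6b8f
+ 0x946d = 0xfffc
+ 0x12be = 0x12bb
+ 0xe87c = 0xfb37
One's complement: ~0xfb37
Checksum = 0x04c8


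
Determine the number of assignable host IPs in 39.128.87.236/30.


Host bits = 32 - 30 = 2
Total addresses = 2^2 = 4
Usable = total - 2 (network and broadcast)
Usable hosts: 2


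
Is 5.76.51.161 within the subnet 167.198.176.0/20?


Subnet network: 167.198.176.0
Test IP AND mask: 5.76.48.0
No, 5.76.51.161 is not in 167.198.176.0/20


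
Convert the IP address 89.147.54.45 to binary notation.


89 = 01011001
147 = 10010011
54 = 00110110
45 = 00101101
Binary: 01011001.10010011.00110110.00101101


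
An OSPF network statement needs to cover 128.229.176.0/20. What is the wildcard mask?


Subnet mask: 255.255.240.0
Wildcard = 255.255.255.255 - subnet mask
255 - 255 = 0
255 - 255 = 0
255 - 240 = 15
255 - 0 = 255
Wildcard: 0.0.15.255


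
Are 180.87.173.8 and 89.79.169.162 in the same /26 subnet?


Mask: 255.255.255.192
180.87.173.8 AND mask = 180.87.173.0
89.79.169.162 AND mask = 89.79.169.128
No, different subnets (180.87.173.0 vs 89.79.169.128)


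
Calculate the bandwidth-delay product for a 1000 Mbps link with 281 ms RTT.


BDP = bandwidth * RTT
= 1000 Mbps * 281 ms
= 1000 * 1e6 * 281 / 1000 bits
= 281000000 bits
= 35125000 bytes
= 34301.7578 KB
BDP = 281000000 bits (35125000 bytes)


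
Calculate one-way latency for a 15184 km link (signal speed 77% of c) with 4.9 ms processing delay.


Speed = 0.77 * 3e5 km/s = 231000 km/s
Propagation delay = 15184 / 231000 = 0.0657 s = 65.7316 ms
Processing delay = 4.9 ms
Total one-way latency = 70.6316 ms


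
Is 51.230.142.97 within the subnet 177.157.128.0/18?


Subnet network: 177.157.128.0
Test IP AND mask: 51.230.128.0
No, 51.230.142.97 is not in 177.157.128.0/18


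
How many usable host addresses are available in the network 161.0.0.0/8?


Host bits = 32 - 8 = 24
Total addresses = 2^24 = 16777216
Usable = total - 2 (network and broadcast)
Usable hosts: 16777214


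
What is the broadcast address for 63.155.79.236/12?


Network: 63.144.0.0/12
Host bits = 20
Set all host bits to 1:
Broadcast: 63.159.255.255


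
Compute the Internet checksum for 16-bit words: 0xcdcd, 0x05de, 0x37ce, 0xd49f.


Sum all words (with carry folding):
+ 0xcdcd = 0xcdcd
+ 0x05de = 0xd3ab
+ 0x37ce = 0x0b7a
+ 0xd49f = 0xe019
One's complement: ~0xe019
Checksum = 0x1fe6


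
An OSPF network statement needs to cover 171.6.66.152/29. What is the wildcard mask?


Subnet mask: 255.255.255.248
Wildcard = 255.255.255.255 - subnet mask
255 - 255 = 0
255 - 255 = 0
255 - 255 = 0
255 - 248 = 7
Wildcard: 0.0.0.7


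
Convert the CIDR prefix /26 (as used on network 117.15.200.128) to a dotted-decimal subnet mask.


/26 means 26 network bits, 6 host bits
Binary: 11111111111111111111111111000000
Mask: 255.255.255.192


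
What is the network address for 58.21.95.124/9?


IP:   00111010.00010101.01011111.01111100
Mask: 11111111.10000000.00000000.00000000
AND operation:
Net:  00111010.00000000.00000000.00000000
Network: 58.0.0.0/9


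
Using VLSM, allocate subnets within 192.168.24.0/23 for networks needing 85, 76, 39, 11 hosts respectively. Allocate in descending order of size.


85 hosts -> /25 (126 usable): 192.168.24.0/25
76 hosts -> /25 (126 usable): 192.168.24.128/25
39 hosts -> /26 (62 usable): 192.168.25.0/26
11 hosts -> /28 (14 usable): 192.168.25.64/28
Allocation: 192.168.24.0/25 (85 hosts, 126 usable); 192.168.24.128/25 (76 hosts, 126 usable); 192.168.25.0/26 (39 hosts, 62 usable); 192.168.25.64/28 (11 hosts, 14 usable)


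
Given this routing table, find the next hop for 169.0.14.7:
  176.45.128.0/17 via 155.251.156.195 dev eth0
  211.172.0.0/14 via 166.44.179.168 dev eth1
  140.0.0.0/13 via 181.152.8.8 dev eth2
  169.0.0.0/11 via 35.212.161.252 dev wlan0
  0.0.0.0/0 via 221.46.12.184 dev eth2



Longest prefix match for 169.0.14.7:
  /17 176.45.128.0: no
  /14 211.172.0.0: no
  /13 140.0.0.0: no
  /11 169.0.0.0: MATCH
  /0 0.0.0.0: MATCH
Selected: next-hop 35.212.161.252 via wlan0 (matched /11)


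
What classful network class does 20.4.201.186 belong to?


First octet: 20
Binary: 00010100
0xxxxxxx -> Class A (1-126)
Class A, default mask 255.0.0.0 (/8)


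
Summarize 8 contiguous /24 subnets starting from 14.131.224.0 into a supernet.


Original prefix: /24
Number of subnets: 8 = 2^3
New prefix = 24 - 3 = 21
Supernet: 14.131.224.0/21


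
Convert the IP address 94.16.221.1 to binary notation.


94 = 01011110
16 = 00010000
221 = 11011101
1 = 00000001
Binary: 01011110.00010000.11011101.00000001


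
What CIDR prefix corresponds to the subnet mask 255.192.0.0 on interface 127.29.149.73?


Binary: 11111111.11000000.00000000.00000000
Count leading 1s
Prefix: /10


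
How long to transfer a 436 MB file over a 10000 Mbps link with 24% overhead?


Effective throughput = 10000 * (1 - 24/100) = 7600 Mbps
File size in Mb = 436 * 8 = 3488 Mb
Time = 3488 / 7600
Time = 0.4589 seconds


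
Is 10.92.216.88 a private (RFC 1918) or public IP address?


RFC 1918 private ranges:
  10.0.0.0/8 (10.0.0.0 - 10.255.255.255)
  172.16.0.0/12 (172.16.0.0 - 172.31.255.255)
  192.168.0.0/16 (192.168.0.0 - 192.168.255.255)
Private (in 10.0.0.0/8)


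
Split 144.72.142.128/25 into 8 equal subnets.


New prefix = 25 + 3 = 28
Each subnet has 16 addresses
  144.72.142.128/28
  144.72.142.144/28
  144.72.142.160/28
  144.72.142.176/28
  144.72.142.192/28
  144.72.142.208/28
  144.72.142.224/28
  144.72.142.240/28
Subnets: 144.72.142.128/28, 144.72.142.144/28, 144.72.142.160/28, 144.72.142.176/28, 144.72.142.192/28, 144.72.142.208/28, 144.72.142.224/28, 144.72.142.240/28


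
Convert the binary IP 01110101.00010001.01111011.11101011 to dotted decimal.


01110101 = 117
00010001 = 17
01111011 = 123
11101011 = 235
IP: 117.17.123.235


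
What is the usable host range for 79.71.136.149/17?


Network: 79.71.128.0
Broadcast: 79.71.255.255
First usable = network + 1
Last usable = broadcast - 1
Range: 79.71.128.1 to 79.71.255.254


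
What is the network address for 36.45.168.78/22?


IP:   00100100.00101101.10101000.01001110
Mask: 11111111.11111111.11111100.00000000
AND operation:
Net:  00100100.00101101.10101000.00000000
Network: 36.45.168.0/22
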